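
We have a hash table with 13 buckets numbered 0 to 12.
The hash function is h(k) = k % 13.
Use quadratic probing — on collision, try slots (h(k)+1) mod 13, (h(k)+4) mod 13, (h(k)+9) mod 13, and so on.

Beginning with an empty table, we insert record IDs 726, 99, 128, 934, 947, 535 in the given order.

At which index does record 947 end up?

7

726 hashes to 11; slot 11 is free => place at 11.
99 hashes to 8; slot 8 is free => place at 8.
128 hashes to 11; 11 taken => place at 12.
934 hashes to 11; 11,12 taken => place at 2.
947 hashes to 11; 11,12,2 taken => place at 7.
535 hashes to 2; 2 taken => place at 3.
Table: [∅, ∅, 934, 535, ∅, ∅, ∅, 947, 99, ∅, ∅, 726, 128]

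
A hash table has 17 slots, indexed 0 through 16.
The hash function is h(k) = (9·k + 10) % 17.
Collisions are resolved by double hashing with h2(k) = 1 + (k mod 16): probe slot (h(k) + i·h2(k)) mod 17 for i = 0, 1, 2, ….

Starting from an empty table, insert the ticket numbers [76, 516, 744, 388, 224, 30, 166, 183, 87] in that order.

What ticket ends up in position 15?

166

76 hashes to 14; slot 14 is free -> place at 14.
516 hashes to 13; slot 13 is free -> place at 13.
744 hashes to 8; slot 8 is free -> place at 8.
388 hashes to 0; slot 0 is free -> place at 0.
224 hashes to 3; slot 3 is free -> place at 3.
30 hashes to 8, h2=15; 8 taken -> place at 6.
166 hashes to 8, h2=7; 8 taken -> place at 15.
183 hashes to 8, h2=8; 8 taken -> place at 16.
87 hashes to 11; slot 11 is free -> place at 11.
Table: [388, ., ., 224, ., ., 30, ., 744, ., ., 87, ., 516, 76, 166, 183]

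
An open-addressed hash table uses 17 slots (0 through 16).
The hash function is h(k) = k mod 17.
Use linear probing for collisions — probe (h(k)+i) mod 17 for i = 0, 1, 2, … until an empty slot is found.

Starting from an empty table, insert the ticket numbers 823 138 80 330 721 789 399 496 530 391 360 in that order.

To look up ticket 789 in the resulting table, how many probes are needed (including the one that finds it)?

Insert 823: h=7, slot 7 empty → index 7.
Insert 138: h=2, slot 2 empty → index 2.
Insert 80: h=12, slot 12 empty → index 12.
Insert 330: h=7, slot 7 occupied → index 8.
Insert 721: h=7, slots 7,8 occupied → index 9.
Insert 789: h=7, slots 7,8,9 occupied → index 10.
Insert 399: h=8, slots 8,9,10 occupied → index 11.
Insert 496: h=3, slot 3 empty → index 3.
Insert 530: h=3, slot 3 occupied → index 4.
Insert 391: h=0, slot 0 empty → index 0.
Insert 360: h=3, slots 3,4 occupied → index 5.
Table: [391, _, 138, 496, 530, 360, _, 823, 330, 721, 789, 399, 80, _, _, _, _]
Lookup 789: h=7, probe 7,8,9,10 → found at 10.

4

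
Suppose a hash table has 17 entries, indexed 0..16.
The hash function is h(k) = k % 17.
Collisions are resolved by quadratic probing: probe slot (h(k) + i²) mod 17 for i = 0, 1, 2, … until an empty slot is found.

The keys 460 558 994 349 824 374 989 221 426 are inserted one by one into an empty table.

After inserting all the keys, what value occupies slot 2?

426

460: h=1 -> slot 1
558: h=14 -> slot 14
994: h=8 -> slot 8
349: h=9 -> slot 9
824: h=8, probe 8,9,12 -> slot 12
374: h=0 -> slot 0
989: h=3 -> slot 3
221: h=0, probe 0,1,4 -> slot 4
426: h=1, probe 1,2 -> slot 2
Table: [374, 460, 426, 989, 221, ∅, ∅, ∅, 994, 349, ∅, ∅, 824, ∅, 558, ∅, ∅]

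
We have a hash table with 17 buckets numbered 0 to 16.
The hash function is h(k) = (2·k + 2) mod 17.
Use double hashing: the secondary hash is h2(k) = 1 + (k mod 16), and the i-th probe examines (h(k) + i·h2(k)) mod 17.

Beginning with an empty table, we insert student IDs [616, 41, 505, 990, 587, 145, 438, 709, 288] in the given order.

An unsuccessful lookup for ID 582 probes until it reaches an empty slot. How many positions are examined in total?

616 hashes to 10; slot 10 is free => place at 10.
41 hashes to 16; slot 16 is free => place at 16.
505 hashes to 9; slot 9 is free => place at 9.
990 hashes to 10, h2=15; 10 taken => place at 8.
587 hashes to 3; slot 3 is free => place at 3.
145 hashes to 3, h2=2; 3 taken => place at 5.
438 hashes to 11; slot 11 is free => place at 11.
709 hashes to 9, h2=6; 9 taken => place at 15.
288 hashes to 0; slot 0 is free => place at 0.
Table: [288, -, -, 587, -, 145, -, -, 990, 505, 616, 438, -, -, -, 709, 41]
Lookup 582: h=10, h2=7, probe 10,0,7 → slot 7 empty, not found.

3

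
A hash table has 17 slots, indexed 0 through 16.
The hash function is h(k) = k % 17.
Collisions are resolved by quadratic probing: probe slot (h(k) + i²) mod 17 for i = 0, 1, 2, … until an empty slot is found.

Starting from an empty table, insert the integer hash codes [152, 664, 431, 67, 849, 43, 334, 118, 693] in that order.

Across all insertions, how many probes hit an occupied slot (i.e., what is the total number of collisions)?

6

152 hashes to 16; slot 16 is free => place at 16.
664 hashes to 1; slot 1 is free => place at 1.
431 hashes to 6; slot 6 is free => place at 6.
67 hashes to 16; 16 taken => place at 0.
849 hashes to 16; 16,0 taken => place at 3.
43 hashes to 9; slot 9 is free => place at 9.
334 hashes to 11; slot 11 is free => place at 11.
118 hashes to 16; 16,0,3 taken => place at 8.
693 hashes to 13; slot 13 is free => place at 13.
Table: [67, 664, ., 849, ., ., 431, ., 118, 43, ., 334, ., 693, ., ., 152]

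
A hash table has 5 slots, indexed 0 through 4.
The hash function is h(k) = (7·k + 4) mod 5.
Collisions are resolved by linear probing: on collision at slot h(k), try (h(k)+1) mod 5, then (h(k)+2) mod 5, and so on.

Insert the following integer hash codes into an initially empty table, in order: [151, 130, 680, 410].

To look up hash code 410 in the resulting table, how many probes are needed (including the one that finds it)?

4

151 hashes to 1; slot 1 is free -> place at 1.
130 hashes to 4; slot 4 is free -> place at 4.
680 hashes to 4; 4 taken -> place at 0.
410 hashes to 4; 4,0,1 taken -> place at 2.
Table: [680, 151, 410, -, 130]
Lookup 410: h=4, probe 4,0,1,2 → found at 2.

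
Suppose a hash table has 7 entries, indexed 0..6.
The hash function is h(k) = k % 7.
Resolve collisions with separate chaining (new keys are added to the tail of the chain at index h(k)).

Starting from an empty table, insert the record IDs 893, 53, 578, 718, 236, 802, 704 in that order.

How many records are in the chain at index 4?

6

893 -> bucket 4
53 -> bucket 4 (collision)
578 -> bucket 4 (collision)
718 -> bucket 4 (collision)
236 -> bucket 5
802 -> bucket 4 (collision)
704 -> bucket 4 (collision)
Final buckets:
0: -
1: -
2: -
3: -
4: 893 -> 53 -> 578 -> 718 -> 802 -> 704
5: 236
6: -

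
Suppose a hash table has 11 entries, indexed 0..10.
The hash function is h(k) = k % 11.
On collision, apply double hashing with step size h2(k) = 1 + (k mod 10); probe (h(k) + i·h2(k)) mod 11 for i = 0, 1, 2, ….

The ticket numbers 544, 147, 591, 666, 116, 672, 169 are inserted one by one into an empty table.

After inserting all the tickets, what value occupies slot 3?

169

544: h=5 => slot 5
147: h=4 => slot 4
591: h=8 => slot 8
666: h=6 => slot 6
116: h=6, h2=7, probe 6,2 => slot 2
672: h=1 => slot 1
169: h=4, h2=10, probe 4,3 => slot 3
Table: [—, 672, 116, 169, 147, 544, 666, —, 591, —, —]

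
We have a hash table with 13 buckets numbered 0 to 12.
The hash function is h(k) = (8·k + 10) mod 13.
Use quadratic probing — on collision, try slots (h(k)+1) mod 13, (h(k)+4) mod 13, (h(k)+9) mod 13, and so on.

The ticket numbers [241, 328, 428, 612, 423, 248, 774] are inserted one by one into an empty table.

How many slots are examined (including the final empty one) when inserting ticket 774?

5

Insert 241: h=1, slot 1 empty → index 1.
Insert 328: h=8, slot 8 empty → index 8.
Insert 428: h=2, slot 2 empty → index 2.
Insert 612: h=5, slot 5 empty → index 5.
Insert 423: h=1, slots 1,2,5 occupied → index 10.
Insert 248: h=5, slot 5 occupied → index 6.
Insert 774: h=1, slots 1,2,5,10 occupied → index 4.
Table: [—, 241, 428, —, 774, 612, 248, —, 328, —, 423, —, —]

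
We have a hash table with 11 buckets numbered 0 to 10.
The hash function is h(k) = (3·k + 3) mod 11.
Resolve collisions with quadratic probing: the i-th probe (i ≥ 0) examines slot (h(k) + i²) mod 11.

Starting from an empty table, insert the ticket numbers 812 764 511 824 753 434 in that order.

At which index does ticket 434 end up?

812 hashes to 8; slot 8 is free -> place at 8.
764 hashes to 7; slot 7 is free -> place at 7.
511 hashes to 7; 7,8 taken -> place at 0.
824 hashes to 0; 0 taken -> place at 1.
753 hashes to 7; 7,8,0 taken -> place at 5.
434 hashes to 7; 7,8,0,5,1 taken -> place at 10.
Table: [511, 824, ∅, ∅, ∅, 753, ∅, 764, 812, ∅, 434]

10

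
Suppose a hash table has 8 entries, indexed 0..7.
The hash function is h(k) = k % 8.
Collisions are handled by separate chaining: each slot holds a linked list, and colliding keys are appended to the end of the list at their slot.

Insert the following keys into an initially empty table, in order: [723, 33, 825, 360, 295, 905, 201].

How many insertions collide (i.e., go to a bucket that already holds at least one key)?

723 → bucket 3
33 → bucket 1
825 → bucket 1 (collision)
360 → bucket 0
295 → bucket 7
905 → bucket 1 (collision)
201 → bucket 1 (collision)
Final buckets:
0: 360
1: 33 -> 825 -> 905 -> 201
2: —
3: 723
4: —
5: —
6: —
7: 295

3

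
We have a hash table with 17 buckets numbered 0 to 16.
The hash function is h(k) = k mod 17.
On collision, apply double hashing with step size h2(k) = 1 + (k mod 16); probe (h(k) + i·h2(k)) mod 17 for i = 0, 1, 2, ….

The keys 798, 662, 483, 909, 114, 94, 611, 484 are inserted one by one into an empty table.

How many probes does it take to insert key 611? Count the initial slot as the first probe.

2

Insert 798: h=16, slot 16 empty → index 16.
Insert 662: h=16, h2=7, slot 16 occupied → index 6.
Insert 483: h=7, slot 7 empty → index 7.
Insert 909: h=8, slot 8 empty → index 8.
Insert 114: h=12, slot 12 empty → index 12.
Insert 94: h=9, slot 9 empty → index 9.
Insert 611: h=16, h2=4, slot 16 occupied → index 3.
Insert 484: h=8, h2=5, slot 8 occupied → index 13.
Table: [-, -, -, 611, -, -, 662, 483, 909, 94, -, -, 114, 484, -, -, 798]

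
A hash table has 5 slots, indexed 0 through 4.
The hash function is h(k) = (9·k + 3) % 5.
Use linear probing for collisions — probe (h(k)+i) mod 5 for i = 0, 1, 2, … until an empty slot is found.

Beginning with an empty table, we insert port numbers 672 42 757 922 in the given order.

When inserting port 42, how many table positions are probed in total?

672: h=1 → slot 1
42: h=1, probe 1,2 → slot 2
757: h=1, probe 1,2,3 → slot 3
922: h=1, probe 1,2,3,4 → slot 4
Table: [_, 672, 42, 757, 922]

2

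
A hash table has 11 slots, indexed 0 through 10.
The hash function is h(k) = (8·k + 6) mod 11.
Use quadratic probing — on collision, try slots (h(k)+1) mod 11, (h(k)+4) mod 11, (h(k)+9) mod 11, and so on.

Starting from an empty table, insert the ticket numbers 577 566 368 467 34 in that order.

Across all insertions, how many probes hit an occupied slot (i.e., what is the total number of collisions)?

Insert 577: h=2, slot 2 empty => index 2.
Insert 566: h=2, slot 2 occupied => index 3.
Insert 368: h=2, slots 2,3 occupied => index 6.
Insert 467: h=2, slots 2,3,6 occupied => index 0.
Insert 34: h=3, slot 3 occupied => index 4.
Table: [467, _, 577, 566, 34, _, 368, _, _, _, _]

7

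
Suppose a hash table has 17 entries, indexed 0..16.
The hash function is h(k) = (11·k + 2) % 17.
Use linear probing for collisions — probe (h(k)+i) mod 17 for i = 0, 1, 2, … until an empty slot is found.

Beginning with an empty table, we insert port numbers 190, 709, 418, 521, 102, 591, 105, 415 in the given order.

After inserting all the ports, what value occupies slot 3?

190: h=1 → slot 1
709: h=15 → slot 15
418: h=10 → slot 10
521: h=4 → slot 4
102: h=2 → slot 2
591: h=9 → slot 9
105: h=1, probe 1,2,3 → slot 3
415: h=11 → slot 11
Table: [∅, 190, 102, 105, 521, ∅, ∅, ∅, ∅, 591, 418, 415, ∅, ∅, ∅, 709, ∅]

105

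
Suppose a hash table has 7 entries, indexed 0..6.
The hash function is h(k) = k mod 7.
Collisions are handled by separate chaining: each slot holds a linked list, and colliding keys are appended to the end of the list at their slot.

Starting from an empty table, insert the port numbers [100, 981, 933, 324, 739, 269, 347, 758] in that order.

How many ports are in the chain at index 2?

4

100 → bucket 2
981 → bucket 1
933 → bucket 2 (collision)
324 → bucket 2 (collision)
739 → bucket 4
269 → bucket 3
347 → bucket 4 (collision)
758 → bucket 2 (collision)
Final buckets:
0: .
1: 981
2: 100 -> 933 -> 324 -> 758
3: 269
4: 739 -> 347
5: .
6: .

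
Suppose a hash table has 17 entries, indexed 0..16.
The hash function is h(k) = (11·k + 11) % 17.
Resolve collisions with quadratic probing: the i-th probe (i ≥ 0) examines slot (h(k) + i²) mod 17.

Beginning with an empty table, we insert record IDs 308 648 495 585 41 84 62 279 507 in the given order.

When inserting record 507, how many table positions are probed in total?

5

308 hashes to 16; slot 16 is free => place at 16.
648 hashes to 16; 16 taken => place at 0.
495 hashes to 16; 16,0 taken => place at 3.
585 hashes to 3; 3 taken => place at 4.
41 hashes to 3; 3,4 taken => place at 7.
84 hashes to 0; 0 taken => place at 1.
62 hashes to 13; slot 13 is free => place at 13.
279 hashes to 3; 3,4,7 taken => place at 12.
507 hashes to 12; 12,13,16,4 taken => place at 11.
Table: [648, 84, _, 495, 585, _, _, 41, _, _, _, 507, 279, 62, _, _, 308]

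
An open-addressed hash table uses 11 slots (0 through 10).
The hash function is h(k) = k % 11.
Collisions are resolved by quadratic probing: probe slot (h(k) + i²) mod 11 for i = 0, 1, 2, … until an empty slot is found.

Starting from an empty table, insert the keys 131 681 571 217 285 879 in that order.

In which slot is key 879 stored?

2

Insert 131: h=10, slot 10 empty => index 10.
Insert 681: h=10, slot 10 occupied => index 0.
Insert 571: h=10, slots 10,0 occupied => index 3.
Insert 217: h=8, slot 8 empty => index 8.
Insert 285: h=10, slots 10,0,3,8 occupied => index 4.
Insert 879: h=10, slots 10,0,3,8,4 occupied => index 2.
Table: [681, ., 879, 571, 285, ., ., ., 217, ., 131]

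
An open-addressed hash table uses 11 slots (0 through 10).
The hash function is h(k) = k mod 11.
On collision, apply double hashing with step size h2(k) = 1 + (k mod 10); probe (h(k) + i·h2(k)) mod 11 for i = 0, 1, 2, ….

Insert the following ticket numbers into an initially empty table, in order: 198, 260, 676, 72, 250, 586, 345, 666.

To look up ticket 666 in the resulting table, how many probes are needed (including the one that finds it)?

Insert 198: h=0, slot 0 empty → index 0.
Insert 260: h=7, slot 7 empty → index 7.
Insert 676: h=5, slot 5 empty → index 5.
Insert 72: h=6, slot 6 empty → index 6.
Insert 250: h=8, slot 8 empty → index 8.
Insert 586: h=3, slot 3 empty → index 3.
Insert 345: h=4, slot 4 empty → index 4.
Insert 666: h=6, h2=7, slot 6 occupied → index 2.
Table: [198, —, 666, 586, 345, 676, 72, 260, 250, —, —]
Lookup 666: h=6, h2=7, probe 6,2 → found at 2.

2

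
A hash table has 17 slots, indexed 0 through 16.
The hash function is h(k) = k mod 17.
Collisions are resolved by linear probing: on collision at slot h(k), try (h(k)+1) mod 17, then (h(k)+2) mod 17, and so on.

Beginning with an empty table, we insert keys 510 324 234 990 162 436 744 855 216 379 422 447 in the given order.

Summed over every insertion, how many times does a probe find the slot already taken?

510 hashes to 0; slot 0 is free → place at 0.
324 hashes to 1; slot 1 is free → place at 1.
234 hashes to 13; slot 13 is free → place at 13.
990 hashes to 4; slot 4 is free → place at 4.
162 hashes to 9; slot 9 is free → place at 9.
436 hashes to 11; slot 11 is free → place at 11.
744 hashes to 13; 13 taken → place at 14.
855 hashes to 5; slot 5 is free → place at 5.
216 hashes to 12; slot 12 is free → place at 12.
379 hashes to 5; 5 taken → place at 6.
422 hashes to 14; 14 taken → place at 15.
447 hashes to 5; 5,6 taken → place at 7.
Table: [510, 324, ., ., 990, 855, 379, 447, ., 162, ., 436, 216, 234, 744, 422, .]

5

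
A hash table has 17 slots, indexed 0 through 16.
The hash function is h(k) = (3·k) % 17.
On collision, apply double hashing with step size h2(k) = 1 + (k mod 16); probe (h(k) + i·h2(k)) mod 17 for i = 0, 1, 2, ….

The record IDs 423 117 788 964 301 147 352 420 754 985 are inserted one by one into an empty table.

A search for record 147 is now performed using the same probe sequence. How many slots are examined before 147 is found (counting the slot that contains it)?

Insert 423: h=11, slot 11 empty => index 11.
Insert 117: h=11, h2=6, slot 11 occupied => index 0.
Insert 788: h=1, slot 1 empty => index 1.
Insert 964: h=2, slot 2 empty => index 2.
Insert 301: h=2, h2=14, slot 2 occupied => index 16.
Insert 147: h=16, h2=4, slot 16 occupied => index 3.
Insert 352: h=2, h2=1, slots 2,3 occupied => index 4.
Insert 420: h=2, h2=5, slot 2 occupied => index 7.
Insert 754: h=1, h2=3, slots 1,4,7 occupied => index 10.
Insert 985: h=14, slot 14 empty => index 14.
Table: [117, 788, 964, 147, 352, -, -, 420, -, -, 754, 423, -, -, 985, -, 301]
Lookup 147: h=16, h2=4, probe 16,3 → found at 3.

2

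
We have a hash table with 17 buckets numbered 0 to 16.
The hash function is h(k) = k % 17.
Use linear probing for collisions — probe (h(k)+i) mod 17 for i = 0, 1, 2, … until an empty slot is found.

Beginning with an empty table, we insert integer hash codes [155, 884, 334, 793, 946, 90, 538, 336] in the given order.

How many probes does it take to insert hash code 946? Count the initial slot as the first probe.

155 hashes to 2; slot 2 is free => place at 2.
884 hashes to 0; slot 0 is free => place at 0.
334 hashes to 11; slot 11 is free => place at 11.
793 hashes to 11; 11 taken => place at 12.
946 hashes to 11; 11,12 taken => place at 13.
90 hashes to 5; slot 5 is free => place at 5.
538 hashes to 11; 11,12,13 taken => place at 14.
336 hashes to 13; 13,14 taken => place at 15.
Table: [884, ∅, 155, ∅, ∅, 90, ∅, ∅, ∅, ∅, ∅, 334, 793, 946, 538, 336, ∅]

3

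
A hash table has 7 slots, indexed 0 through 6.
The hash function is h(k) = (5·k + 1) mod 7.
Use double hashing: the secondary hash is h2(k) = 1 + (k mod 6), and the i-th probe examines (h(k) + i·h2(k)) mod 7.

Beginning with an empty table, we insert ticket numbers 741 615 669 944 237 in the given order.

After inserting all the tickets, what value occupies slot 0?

615

Insert 741: h=3, slot 3 empty -> index 3.
Insert 615: h=3, h2=4, slot 3 occupied -> index 0.
Insert 669: h=0, h2=4, slot 0 occupied -> index 4.
Insert 944: h=3, h2=3, slot 3 occupied -> index 6.
Insert 237: h=3, h2=4, slots 3,0,4 occupied -> index 1.
Table: [615, 237, -, 741, 669, -, 944]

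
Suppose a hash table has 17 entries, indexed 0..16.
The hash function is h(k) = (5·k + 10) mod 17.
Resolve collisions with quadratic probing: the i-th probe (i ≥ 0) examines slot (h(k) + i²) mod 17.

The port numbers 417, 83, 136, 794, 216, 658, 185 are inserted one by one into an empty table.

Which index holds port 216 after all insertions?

Insert 417: h=4, slot 4 empty => index 4.
Insert 83: h=0, slot 0 empty => index 0.
Insert 136: h=10, slot 10 empty => index 10.
Insert 794: h=2, slot 2 empty => index 2.
Insert 216: h=2, slot 2 occupied => index 3.
Insert 658: h=2, slots 2,3 occupied => index 6.
Insert 185: h=0, slot 0 occupied => index 1.
Table: [83, 185, 794, 216, 417, —, 658, —, —, —, 136, —, —, —, —, —, —]

3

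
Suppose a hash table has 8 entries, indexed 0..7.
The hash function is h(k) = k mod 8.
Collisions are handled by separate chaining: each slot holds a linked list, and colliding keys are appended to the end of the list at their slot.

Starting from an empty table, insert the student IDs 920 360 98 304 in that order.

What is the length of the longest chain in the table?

3

920 -> bucket 0
360 -> bucket 0 (collision)
98 -> bucket 2
304 -> bucket 0 (collision)
Final buckets:
0: 920 -> 360 -> 304
1: ∅
2: 98
3: ∅
4: ∅
5: ∅
6: ∅
7: ∅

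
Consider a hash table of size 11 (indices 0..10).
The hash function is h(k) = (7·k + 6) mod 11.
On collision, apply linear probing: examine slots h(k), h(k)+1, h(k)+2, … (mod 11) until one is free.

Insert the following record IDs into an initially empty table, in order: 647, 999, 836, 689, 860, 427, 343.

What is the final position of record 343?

10

Insert 647: h=3, slot 3 empty → index 3.
Insert 999: h=3, slot 3 occupied → index 4.
Insert 836: h=6, slot 6 empty → index 6.
Insert 689: h=0, slot 0 empty → index 0.
Insert 860: h=9, slot 9 empty → index 9.
Insert 427: h=3, slots 3,4 occupied → index 5.
Insert 343: h=9, slot 9 occupied → index 10.
Table: [689, —, —, 647, 999, 427, 836, —, —, 860, 343]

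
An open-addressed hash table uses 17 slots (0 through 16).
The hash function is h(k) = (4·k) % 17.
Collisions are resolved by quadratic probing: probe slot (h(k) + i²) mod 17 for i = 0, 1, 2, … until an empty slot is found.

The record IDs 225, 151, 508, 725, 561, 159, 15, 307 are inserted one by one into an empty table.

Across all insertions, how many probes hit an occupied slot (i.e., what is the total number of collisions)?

Insert 225: h=16, slot 16 empty -> index 16.
Insert 151: h=9, slot 9 empty -> index 9.
Insert 508: h=9, slot 9 occupied -> index 10.
Insert 725: h=10, slot 10 occupied -> index 11.
Insert 561: h=0, slot 0 empty -> index 0.
Insert 159: h=7, slot 7 empty -> index 7.
Insert 15: h=9, slots 9,10 occupied -> index 13.
Insert 307: h=4, slot 4 empty -> index 4.
Table: [561, —, —, —, 307, —, —, 159, —, 151, 508, 725, —, 15, —, —, 225]

4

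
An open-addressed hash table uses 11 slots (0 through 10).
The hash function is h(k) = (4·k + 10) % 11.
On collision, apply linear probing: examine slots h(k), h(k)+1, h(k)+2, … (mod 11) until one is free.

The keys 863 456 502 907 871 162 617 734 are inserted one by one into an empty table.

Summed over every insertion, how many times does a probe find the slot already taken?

863: h=8 -> slot 8
456: h=8, probe 8,9 -> slot 9
502: h=5 -> slot 5
907: h=8, probe 8,9,10 -> slot 10
871: h=7 -> slot 7
162: h=9, probe 9,10,0 -> slot 0
617: h=3 -> slot 3
734: h=9, probe 9,10,0,1 -> slot 1
Table: [162, 734, ∅, 617, ∅, 502, ∅, 871, 863, 456, 907]

8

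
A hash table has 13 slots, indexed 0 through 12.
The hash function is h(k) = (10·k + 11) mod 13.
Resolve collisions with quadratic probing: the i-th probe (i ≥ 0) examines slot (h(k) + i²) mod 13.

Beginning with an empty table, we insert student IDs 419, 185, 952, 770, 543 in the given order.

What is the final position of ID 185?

3

419: h=2 → slot 2
185: h=2, probe 2,3 → slot 3
952: h=2, probe 2,3,6 → slot 6
770: h=2, probe 2,3,6,11 → slot 11
543: h=7 → slot 7
Table: [—, —, 419, 185, —, —, 952, 543, —, —, —, 770, —]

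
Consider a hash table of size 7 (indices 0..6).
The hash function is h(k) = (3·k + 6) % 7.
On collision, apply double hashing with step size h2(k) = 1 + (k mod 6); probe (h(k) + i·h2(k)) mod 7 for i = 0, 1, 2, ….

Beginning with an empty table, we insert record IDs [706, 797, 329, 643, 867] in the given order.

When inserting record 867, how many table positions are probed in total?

2

706: h=3 → slot 3
797: h=3, h2=6, probe 3,2 → slot 2
329: h=6 → slot 6
643: h=3, h2=2, probe 3,5 → slot 5
867: h=3, h2=4, probe 3,0 → slot 0
Table: [867, ., 797, 706, ., 643, 329]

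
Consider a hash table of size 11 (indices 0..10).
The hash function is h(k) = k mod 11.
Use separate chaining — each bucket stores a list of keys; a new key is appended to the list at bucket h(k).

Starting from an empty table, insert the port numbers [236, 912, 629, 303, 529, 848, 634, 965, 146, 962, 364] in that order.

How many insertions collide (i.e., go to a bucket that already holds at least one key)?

236 -> bucket 5
912 -> bucket 10
629 -> bucket 2
303 -> bucket 6
529 -> bucket 1
848 -> bucket 1 (collision)
634 -> bucket 7
965 -> bucket 8
146 -> bucket 3
962 -> bucket 5 (collision)
364 -> bucket 1 (collision)
Final buckets:
0: ∅
1: 529 -> 848 -> 364
2: 629
3: 146
4: ∅
5: 236 -> 962
6: 303
7: 634
8: 965
9: ∅
10: 912

3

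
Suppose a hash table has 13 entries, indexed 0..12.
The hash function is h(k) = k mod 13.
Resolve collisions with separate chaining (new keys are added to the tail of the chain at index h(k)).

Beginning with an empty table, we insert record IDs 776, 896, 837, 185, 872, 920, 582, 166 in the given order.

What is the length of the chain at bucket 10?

3

Insert 776: h=9, bucket 9 empty → new chain.
Insert 896: h=12, bucket 12 empty → new chain.
Insert 837: h=5, bucket 5 empty → new chain.
Insert 185: h=3, bucket 3 empty → new chain.
Insert 872: h=1, bucket 1 empty → new chain.
Insert 920: h=10, bucket 10 empty → new chain.
Insert 582: h=10, bucket 10 nonempty → append to chain.
Insert 166: h=10, bucket 10 nonempty → append to chain.
Final buckets:
0: .
1: 872
2: .
3: 185
4: .
5: 837
6: .
7: .
8: .
9: 776
10: 920 -> 582 -> 166
11: .
12: 896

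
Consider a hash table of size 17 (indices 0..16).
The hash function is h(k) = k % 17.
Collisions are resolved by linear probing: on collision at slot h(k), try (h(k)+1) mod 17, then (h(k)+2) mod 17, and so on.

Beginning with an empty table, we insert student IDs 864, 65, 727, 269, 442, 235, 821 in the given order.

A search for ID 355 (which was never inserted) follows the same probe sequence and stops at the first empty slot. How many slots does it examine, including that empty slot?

864: h=14 -> slot 14
65: h=14, probe 14,15 -> slot 15
727: h=13 -> slot 13
269: h=14, probe 14,15,16 -> slot 16
442: h=0 -> slot 0
235: h=14, probe 14,15,16,0,1 -> slot 1
821: h=5 -> slot 5
Table: [442, 235, -, -, -, 821, -, -, -, -, -, -, -, 727, 864, 65, 269]
Lookup 355: h=15, probe 15,16,0,1,2 → slot 2 empty, not found.

5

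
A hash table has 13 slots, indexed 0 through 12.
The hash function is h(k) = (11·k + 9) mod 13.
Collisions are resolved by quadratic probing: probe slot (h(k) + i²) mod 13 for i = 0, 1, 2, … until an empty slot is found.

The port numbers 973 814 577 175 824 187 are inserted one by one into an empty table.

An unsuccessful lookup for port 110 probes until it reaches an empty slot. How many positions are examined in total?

973: h=0 → slot 0
814: h=6 → slot 6
577: h=12 → slot 12
175: h=10 → slot 10
824: h=12, probe 12,0,3 → slot 3
187: h=12, probe 12,0,3,8 → slot 8
Table: [973, —, —, 824, —, —, 814, —, 187, —, 175, —, 577]
Lookup 110: h=10, probe 10,11 → slot 11 empty, not found.

2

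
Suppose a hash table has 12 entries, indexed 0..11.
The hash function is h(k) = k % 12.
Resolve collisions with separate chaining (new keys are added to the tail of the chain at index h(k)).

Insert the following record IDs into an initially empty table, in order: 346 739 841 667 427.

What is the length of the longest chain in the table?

3

Insert 346: h=10, bucket 10 empty → new chain.
Insert 739: h=7, bucket 7 empty → new chain.
Insert 841: h=1, bucket 1 empty → new chain.
Insert 667: h=7, bucket 7 nonempty → append to chain.
Insert 427: h=7, bucket 7 nonempty → append to chain.
Final buckets:
0: —
1: 841
2: —
3: —
4: —
5: —
6: —
7: 739 -> 667 -> 427
8: —
9: —
10: 346
11: —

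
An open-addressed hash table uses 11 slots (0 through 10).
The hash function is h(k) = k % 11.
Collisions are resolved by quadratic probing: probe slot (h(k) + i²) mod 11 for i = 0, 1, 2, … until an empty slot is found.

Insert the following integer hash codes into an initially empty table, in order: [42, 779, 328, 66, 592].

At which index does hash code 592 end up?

42: h=9 => slot 9
779: h=9, probe 9,10 => slot 10
328: h=9, probe 9,10,2 => slot 2
66: h=0 => slot 0
592: h=9, probe 9,10,2,7 => slot 7
Table: [66, —, 328, —, —, —, —, 592, —, 42, 779]

7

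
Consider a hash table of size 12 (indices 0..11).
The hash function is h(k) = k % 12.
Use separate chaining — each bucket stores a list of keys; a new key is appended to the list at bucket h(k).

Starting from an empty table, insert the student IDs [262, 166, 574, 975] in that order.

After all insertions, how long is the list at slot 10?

3

Insert 262: h=10, bucket 10 empty -> new chain.
Insert 166: h=10, bucket 10 nonempty -> append to chain.
Insert 574: h=10, bucket 10 nonempty -> append to chain.
Insert 975: h=3, bucket 3 empty -> new chain.
Final buckets:
0: _
1: _
2: _
3: 975
4: _
5: _
6: _
7: _
8: _
9: _
10: 262 -> 166 -> 574
11: _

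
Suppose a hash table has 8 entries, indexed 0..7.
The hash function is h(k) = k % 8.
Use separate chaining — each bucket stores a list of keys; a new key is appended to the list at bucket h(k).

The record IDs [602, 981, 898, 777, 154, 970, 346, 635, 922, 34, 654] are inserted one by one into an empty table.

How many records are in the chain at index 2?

602 -> bucket 2
981 -> bucket 5
898 -> bucket 2 (collision)
777 -> bucket 1
154 -> bucket 2 (collision)
970 -> bucket 2 (collision)
346 -> bucket 2 (collision)
635 -> bucket 3
922 -> bucket 2 (collision)
34 -> bucket 2 (collision)
654 -> bucket 6
Final buckets:
0: .
1: 777
2: 602 -> 898 -> 154 -> 970 -> 346 -> 922 -> 34
3: 635
4: .
5: 981
6: 654
7: .

7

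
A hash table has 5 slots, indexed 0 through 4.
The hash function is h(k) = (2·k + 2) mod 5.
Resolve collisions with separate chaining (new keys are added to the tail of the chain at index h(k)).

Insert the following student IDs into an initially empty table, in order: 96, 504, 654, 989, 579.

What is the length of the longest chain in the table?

4

96 -> bucket 4
504 -> bucket 0
654 -> bucket 0 (collision)
989 -> bucket 0 (collision)
579 -> bucket 0 (collision)
Final buckets:
0: 504 -> 654 -> 989 -> 579
1: ∅
2: ∅
3: ∅
4: 96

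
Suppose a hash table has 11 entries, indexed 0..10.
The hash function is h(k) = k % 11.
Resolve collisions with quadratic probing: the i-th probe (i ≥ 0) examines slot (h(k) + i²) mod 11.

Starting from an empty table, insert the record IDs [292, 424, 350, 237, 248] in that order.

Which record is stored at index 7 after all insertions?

424

292: h=6 => slot 6
424: h=6, probe 6,7 => slot 7
350: h=9 => slot 9
237: h=6, probe 6,7,10 => slot 10
248: h=6, probe 6,7,10,4 => slot 4
Table: [∅, ∅, ∅, ∅, 248, ∅, 292, 424, ∅, 350, 237]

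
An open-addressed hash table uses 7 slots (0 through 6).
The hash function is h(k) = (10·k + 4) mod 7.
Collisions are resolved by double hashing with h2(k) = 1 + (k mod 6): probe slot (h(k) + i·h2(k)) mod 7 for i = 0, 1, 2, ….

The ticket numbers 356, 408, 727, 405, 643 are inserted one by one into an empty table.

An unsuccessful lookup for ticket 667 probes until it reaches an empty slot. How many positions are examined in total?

5

356 hashes to 1; slot 1 is free → place at 1.
408 hashes to 3; slot 3 is free → place at 3.
727 hashes to 1, h2=2; 1,3 taken → place at 5.
405 hashes to 1, h2=4; 1,5 taken → place at 2.
643 hashes to 1, h2=2; 1,3,5 taken → place at 0.
Table: [643, 356, 405, 408, ., 727, .]
Lookup 667: h=3, h2=2, probe 3,5,0,2,4 → slot 4 empty, not found.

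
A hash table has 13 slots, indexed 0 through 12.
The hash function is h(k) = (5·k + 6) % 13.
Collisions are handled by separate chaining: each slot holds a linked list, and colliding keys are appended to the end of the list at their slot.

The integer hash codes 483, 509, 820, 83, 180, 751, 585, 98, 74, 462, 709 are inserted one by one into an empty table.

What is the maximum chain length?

483 -> bucket 3
509 -> bucket 3 (collision)
820 -> bucket 11
83 -> bucket 5
180 -> bucket 9
751 -> bucket 4
585 -> bucket 6
98 -> bucket 2
74 -> bucket 12
462 -> bucket 2 (collision)
709 -> bucket 2 (collision)
Final buckets:
0: ∅
1: ∅
2: 98 -> 462 -> 709
3: 483 -> 509
4: 751
5: 83
6: 585
7: ∅
8: ∅
9: 180
10: ∅
11: 820
12: 74

3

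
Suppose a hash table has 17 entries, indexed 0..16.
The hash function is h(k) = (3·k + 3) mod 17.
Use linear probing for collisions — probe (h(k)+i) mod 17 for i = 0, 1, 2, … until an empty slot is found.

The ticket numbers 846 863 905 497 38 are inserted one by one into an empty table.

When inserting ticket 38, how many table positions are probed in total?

846: h=8 -> slot 8
863: h=8, probe 8,9 -> slot 9
905: h=15 -> slot 15
497: h=15, probe 15,16 -> slot 16
38: h=15, probe 15,16,0 -> slot 0
Table: [38, ∅, ∅, ∅, ∅, ∅, ∅, ∅, 846, 863, ∅, ∅, ∅, ∅, ∅, 905, 497]

3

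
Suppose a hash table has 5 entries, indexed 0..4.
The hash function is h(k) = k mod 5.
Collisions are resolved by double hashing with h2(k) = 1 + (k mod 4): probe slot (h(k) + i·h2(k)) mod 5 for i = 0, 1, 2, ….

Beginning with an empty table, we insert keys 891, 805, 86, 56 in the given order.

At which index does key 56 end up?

2

Insert 891: h=1, slot 1 empty → index 1.
Insert 805: h=0, slot 0 empty → index 0.
Insert 86: h=1, h2=3, slot 1 occupied → index 4.
Insert 56: h=1, h2=1, slot 1 occupied → index 2.
Table: [805, 891, 56, ., 86]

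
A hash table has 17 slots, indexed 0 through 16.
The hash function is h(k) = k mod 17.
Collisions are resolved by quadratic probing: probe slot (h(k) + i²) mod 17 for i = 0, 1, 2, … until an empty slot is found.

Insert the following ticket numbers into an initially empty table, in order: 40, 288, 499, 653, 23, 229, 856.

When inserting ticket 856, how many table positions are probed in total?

4

40: h=6 -> slot 6
288: h=16 -> slot 16
499: h=6, probe 6,7 -> slot 7
653: h=7, probe 7,8 -> slot 8
23: h=6, probe 6,7,10 -> slot 10
229: h=8, probe 8,9 -> slot 9
856: h=6, probe 6,7,10,15 -> slot 15
Table: [., ., ., ., ., ., 40, 499, 653, 229, 23, ., ., ., ., 856, 288]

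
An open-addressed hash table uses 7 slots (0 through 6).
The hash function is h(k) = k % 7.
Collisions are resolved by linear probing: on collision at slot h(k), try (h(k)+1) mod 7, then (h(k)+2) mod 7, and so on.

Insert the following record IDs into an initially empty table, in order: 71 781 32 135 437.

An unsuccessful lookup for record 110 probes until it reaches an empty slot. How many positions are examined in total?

2

Insert 71: h=1, slot 1 empty → index 1.
Insert 781: h=4, slot 4 empty → index 4.
Insert 32: h=4, slot 4 occupied → index 5.
Insert 135: h=2, slot 2 empty → index 2.
Insert 437: h=3, slot 3 empty → index 3.
Table: [∅, 71, 135, 437, 781, 32, ∅]
Lookup 110: h=5, probe 5,6 → slot 6 empty, not found.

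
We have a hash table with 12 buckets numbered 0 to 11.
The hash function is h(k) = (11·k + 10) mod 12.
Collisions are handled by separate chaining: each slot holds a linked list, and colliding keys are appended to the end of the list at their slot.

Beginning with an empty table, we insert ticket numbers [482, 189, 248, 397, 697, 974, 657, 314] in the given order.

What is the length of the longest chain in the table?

3

Insert 482: h=8, bucket 8 empty → new chain.
Insert 189: h=1, bucket 1 empty → new chain.
Insert 248: h=2, bucket 2 empty → new chain.
Insert 397: h=9, bucket 9 empty → new chain.
Insert 697: h=9, bucket 9 nonempty → append to chain.
Insert 974: h=8, bucket 8 nonempty → append to chain.
Insert 657: h=1, bucket 1 nonempty → append to chain.
Insert 314: h=8, bucket 8 nonempty → append to chain.
Final buckets:
0: _
1: 189 -> 657
2: 248
3: _
4: _
5: _
6: _
7: _
8: 482 -> 974 -> 314
9: 397 -> 697
10: _
11: _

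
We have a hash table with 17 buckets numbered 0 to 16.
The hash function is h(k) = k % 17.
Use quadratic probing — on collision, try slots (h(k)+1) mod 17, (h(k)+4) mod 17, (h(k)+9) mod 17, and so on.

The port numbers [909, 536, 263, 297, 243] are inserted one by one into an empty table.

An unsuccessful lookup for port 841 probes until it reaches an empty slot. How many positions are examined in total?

5

Insert 909: h=8, slot 8 empty -> index 8.
Insert 536: h=9, slot 9 empty -> index 9.
Insert 263: h=8, slots 8,9 occupied -> index 12.
Insert 297: h=8, slots 8,9,12 occupied -> index 0.
Insert 243: h=5, slot 5 empty -> index 5.
Table: [297, _, _, _, _, 243, _, _, 909, 536, _, _, 263, _, _, _, _]
Lookup 841: h=8, probe 8,9,12,0,7 → slot 7 empty, not found.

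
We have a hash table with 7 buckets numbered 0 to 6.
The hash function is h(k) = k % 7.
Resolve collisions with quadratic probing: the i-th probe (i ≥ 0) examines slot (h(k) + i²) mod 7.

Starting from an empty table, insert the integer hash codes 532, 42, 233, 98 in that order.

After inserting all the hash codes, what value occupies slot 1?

42

532 hashes to 0; slot 0 is free → place at 0.
42 hashes to 0; 0 taken → place at 1.
233 hashes to 2; slot 2 is free → place at 2.
98 hashes to 0; 0,1 taken → place at 4.
Table: [532, 42, 233, _, 98, _, _]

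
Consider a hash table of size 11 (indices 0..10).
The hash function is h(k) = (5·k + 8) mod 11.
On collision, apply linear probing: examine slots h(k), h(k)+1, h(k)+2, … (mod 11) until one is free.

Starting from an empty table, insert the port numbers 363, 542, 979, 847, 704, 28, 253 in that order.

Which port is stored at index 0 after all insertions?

363: h=8 => slot 8
542: h=1 => slot 1
979: h=8, probe 8,9 => slot 9
847: h=8, probe 8,9,10 => slot 10
704: h=8, probe 8,9,10,0 => slot 0
28: h=5 => slot 5
253: h=8, probe 8,9,10,0,1,2 => slot 2
Table: [704, 542, 253, _, _, 28, _, _, 363, 979, 847]

704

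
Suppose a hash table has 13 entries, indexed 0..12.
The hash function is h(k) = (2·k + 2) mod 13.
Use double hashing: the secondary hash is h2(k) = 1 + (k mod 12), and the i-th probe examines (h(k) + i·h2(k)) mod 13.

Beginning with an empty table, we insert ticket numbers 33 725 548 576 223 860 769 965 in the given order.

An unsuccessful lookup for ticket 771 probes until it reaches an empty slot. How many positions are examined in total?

3

33: h=3 => slot 3
725: h=9 => slot 9
548: h=6 => slot 6
576: h=10 => slot 10
223: h=6, h2=8, probe 6,1 => slot 1
860: h=6, h2=9, probe 6,2 => slot 2
769: h=6, h2=2, probe 6,8 => slot 8
965: h=8, h2=6, probe 8,1,7 => slot 7
Table: [—, 223, 860, 33, —, —, 548, 965, 769, 725, 576, —, —]
Lookup 771: h=10, h2=4, probe 10,1,5 → slot 5 empty, not found.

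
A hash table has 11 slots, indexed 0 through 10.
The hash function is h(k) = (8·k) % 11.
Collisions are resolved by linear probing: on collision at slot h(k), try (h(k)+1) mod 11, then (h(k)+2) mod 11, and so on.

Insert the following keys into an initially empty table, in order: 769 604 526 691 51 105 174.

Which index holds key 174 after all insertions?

769 hashes to 3; slot 3 is free → place at 3.
604 hashes to 3; 3 taken → place at 4.
526 hashes to 6; slot 6 is free → place at 6.
691 hashes to 6; 6 taken → place at 7.
51 hashes to 1; slot 1 is free → place at 1.
105 hashes to 4; 4 taken → place at 5.
174 hashes to 6; 6,7 taken → place at 8.
Table: [—, 51, —, 769, 604, 105, 526, 691, 174, —, —]

8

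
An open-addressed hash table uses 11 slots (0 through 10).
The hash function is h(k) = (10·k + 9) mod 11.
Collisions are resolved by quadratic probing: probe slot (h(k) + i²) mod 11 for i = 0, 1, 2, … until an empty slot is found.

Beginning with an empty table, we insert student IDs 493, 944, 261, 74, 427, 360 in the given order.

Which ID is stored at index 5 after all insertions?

74

493 hashes to 0; slot 0 is free => place at 0.
944 hashes to 0; 0 taken => place at 1.
261 hashes to 1; 1 taken => place at 2.
74 hashes to 1; 1,2 taken => place at 5.
427 hashes to 0; 0,1 taken => place at 4.
360 hashes to 1; 1,2,5 taken => place at 10.
Table: [493, 944, 261, ∅, 427, 74, ∅, ∅, ∅, ∅, 360]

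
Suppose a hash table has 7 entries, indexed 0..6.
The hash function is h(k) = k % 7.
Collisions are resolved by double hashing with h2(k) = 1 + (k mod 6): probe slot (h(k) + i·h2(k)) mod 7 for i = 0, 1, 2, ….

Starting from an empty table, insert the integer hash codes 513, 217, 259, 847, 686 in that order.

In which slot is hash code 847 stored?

Insert 513: h=2, slot 2 empty -> index 2.
Insert 217: h=0, slot 0 empty -> index 0.
Insert 259: h=0, h2=2, slots 0,2 occupied -> index 4.
Insert 847: h=0, h2=2, slots 0,2,4 occupied -> index 6.
Insert 686: h=0, h2=3, slot 0 occupied -> index 3.
Table: [217, _, 513, 686, 259, _, 847]

6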